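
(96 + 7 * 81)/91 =51/7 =7.29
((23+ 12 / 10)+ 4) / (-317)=-141 / 1585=-0.09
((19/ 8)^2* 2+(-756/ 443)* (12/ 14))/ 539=139187/ 7640864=0.02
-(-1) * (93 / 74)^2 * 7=60543 / 5476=11.06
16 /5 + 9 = 61 /5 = 12.20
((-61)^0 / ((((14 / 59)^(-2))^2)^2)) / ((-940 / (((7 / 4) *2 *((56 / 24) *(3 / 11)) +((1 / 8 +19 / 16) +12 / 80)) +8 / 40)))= -78931655292 / 1897783406035848925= -0.00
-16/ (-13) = 1.23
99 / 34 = 2.91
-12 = -12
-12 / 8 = -3 / 2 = -1.50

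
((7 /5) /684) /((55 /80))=28 /9405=0.00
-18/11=-1.64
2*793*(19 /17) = 1772.59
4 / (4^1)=1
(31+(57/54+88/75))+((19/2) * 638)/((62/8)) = 11373343/13950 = 815.29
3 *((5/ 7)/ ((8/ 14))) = 15/ 4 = 3.75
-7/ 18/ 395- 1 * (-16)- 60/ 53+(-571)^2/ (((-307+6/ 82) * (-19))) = 3188416451947/ 45049272840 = 70.78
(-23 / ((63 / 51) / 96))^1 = -12512 / 7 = -1787.43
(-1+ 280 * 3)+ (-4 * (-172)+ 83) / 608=510883 / 608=840.27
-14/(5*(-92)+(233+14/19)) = 266/4299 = 0.06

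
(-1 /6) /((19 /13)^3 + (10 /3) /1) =-2197 /85094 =-0.03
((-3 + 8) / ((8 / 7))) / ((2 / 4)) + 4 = 51 / 4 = 12.75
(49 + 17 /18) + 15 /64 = 28903 /576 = 50.18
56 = 56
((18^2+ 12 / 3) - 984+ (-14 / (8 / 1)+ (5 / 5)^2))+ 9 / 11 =-28861 / 44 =-655.93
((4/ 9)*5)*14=280/ 9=31.11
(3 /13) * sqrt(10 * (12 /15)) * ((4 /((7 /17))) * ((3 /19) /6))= 204 * sqrt(2) /1729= 0.17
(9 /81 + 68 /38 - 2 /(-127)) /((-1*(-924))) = 41617 /20066508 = 0.00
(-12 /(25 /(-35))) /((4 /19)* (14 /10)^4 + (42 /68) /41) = 39729000 /1948193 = 20.39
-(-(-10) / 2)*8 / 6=-20 / 3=-6.67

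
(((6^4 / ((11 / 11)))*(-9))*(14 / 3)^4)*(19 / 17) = -105106176 / 17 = -6182716.24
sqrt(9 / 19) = 3 * sqrt(19) / 19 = 0.69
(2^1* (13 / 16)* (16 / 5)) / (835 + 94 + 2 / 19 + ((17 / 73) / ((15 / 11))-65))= 108186 / 17981263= 0.01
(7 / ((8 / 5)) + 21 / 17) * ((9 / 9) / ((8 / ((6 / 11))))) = 2289 / 5984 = 0.38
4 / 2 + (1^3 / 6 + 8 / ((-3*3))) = 23 / 18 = 1.28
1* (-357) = -357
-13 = -13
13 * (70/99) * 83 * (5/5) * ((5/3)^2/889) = 269750/113157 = 2.38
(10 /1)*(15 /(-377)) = -150 /377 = -0.40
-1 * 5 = -5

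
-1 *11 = -11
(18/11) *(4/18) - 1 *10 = -106/11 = -9.64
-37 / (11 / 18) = -666 / 11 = -60.55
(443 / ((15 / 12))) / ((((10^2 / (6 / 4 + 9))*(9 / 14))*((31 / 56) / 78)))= 31605392 / 3875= 8156.23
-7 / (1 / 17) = -119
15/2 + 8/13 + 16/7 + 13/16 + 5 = 23607/1456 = 16.21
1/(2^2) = 1/4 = 0.25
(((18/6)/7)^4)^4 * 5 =215233605/33232930569601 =0.00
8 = 8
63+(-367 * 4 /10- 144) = -1139 /5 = -227.80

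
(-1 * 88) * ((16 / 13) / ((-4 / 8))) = 2816 / 13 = 216.62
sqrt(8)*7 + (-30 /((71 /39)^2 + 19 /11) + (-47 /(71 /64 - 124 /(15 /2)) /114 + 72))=14*sqrt(2) + 156801641491 /2373043855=85.88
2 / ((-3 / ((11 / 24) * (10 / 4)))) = -55 / 72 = -0.76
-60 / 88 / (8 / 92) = -345 / 44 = -7.84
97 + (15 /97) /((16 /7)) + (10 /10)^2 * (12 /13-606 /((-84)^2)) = 290373245 /2965872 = 97.90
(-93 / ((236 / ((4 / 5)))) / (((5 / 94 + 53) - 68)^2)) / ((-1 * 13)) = 821748 / 7570385875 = 0.00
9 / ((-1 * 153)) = -1 / 17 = -0.06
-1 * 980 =-980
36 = 36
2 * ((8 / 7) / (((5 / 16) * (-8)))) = -32 / 35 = -0.91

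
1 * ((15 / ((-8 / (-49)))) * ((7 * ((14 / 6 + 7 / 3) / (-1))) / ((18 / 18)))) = -12005 / 4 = -3001.25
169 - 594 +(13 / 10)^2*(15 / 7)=-58993 / 140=-421.38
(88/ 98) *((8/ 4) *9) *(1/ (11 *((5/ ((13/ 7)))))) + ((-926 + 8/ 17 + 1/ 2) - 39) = -56180731/ 58310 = -963.48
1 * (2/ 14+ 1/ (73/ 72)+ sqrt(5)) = 577/ 511+ sqrt(5) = 3.37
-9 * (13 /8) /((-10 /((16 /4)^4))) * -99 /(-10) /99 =936 /25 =37.44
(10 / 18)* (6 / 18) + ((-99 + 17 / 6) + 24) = -71.98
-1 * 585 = -585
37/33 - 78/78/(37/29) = 412/1221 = 0.34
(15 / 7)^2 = 225 / 49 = 4.59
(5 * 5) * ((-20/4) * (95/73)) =-11875/73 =-162.67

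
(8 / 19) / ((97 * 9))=8 / 16587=0.00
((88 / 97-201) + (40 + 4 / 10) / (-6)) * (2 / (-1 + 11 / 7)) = -1053262 / 1455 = -723.89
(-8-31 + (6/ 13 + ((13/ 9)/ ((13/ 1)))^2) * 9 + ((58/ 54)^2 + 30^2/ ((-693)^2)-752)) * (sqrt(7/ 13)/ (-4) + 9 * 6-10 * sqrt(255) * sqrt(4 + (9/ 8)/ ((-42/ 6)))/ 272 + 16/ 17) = -41227724723930/ 955215261 + 44141032895 * sqrt(91)/ 2921834916 + 1103525822375 * sqrt(30702)/ 213968218464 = -42112.87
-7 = -7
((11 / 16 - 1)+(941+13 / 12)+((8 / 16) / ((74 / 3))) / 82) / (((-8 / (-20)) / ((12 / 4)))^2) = 5143200225 / 97088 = 52974.62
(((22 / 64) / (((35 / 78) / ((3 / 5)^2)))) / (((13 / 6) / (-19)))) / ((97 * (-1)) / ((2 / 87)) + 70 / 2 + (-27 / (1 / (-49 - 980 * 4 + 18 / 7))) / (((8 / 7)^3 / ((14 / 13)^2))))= -45776016 / 1495727232125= -0.00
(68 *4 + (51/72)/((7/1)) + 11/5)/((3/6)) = 230413/420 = 548.60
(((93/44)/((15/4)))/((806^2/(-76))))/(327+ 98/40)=-76/379717481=-0.00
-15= -15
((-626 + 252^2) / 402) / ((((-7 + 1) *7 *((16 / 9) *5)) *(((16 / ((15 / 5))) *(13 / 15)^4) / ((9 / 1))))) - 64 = -447525568337 / 6858295808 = -65.25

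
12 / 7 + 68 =488 / 7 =69.71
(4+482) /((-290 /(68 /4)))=-4131 /145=-28.49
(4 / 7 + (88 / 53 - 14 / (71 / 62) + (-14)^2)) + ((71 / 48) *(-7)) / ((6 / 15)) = 404903831 / 2528736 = 160.12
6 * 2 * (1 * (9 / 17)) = 108 / 17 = 6.35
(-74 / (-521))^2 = 5476 / 271441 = 0.02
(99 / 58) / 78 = 33 / 1508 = 0.02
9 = 9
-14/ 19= -0.74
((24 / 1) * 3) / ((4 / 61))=1098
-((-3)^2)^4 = -6561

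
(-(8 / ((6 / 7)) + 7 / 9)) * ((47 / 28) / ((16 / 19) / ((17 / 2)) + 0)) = -197353 / 1152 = -171.31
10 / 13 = 0.77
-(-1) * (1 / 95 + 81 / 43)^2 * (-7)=-419136508 / 16687225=-25.12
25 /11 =2.27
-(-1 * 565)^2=-319225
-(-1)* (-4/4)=-1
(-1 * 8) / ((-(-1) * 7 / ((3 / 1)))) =-24 / 7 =-3.43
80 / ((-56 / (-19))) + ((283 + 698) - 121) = 6210 / 7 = 887.14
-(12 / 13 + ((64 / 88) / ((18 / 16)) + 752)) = -969844 / 1287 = -753.57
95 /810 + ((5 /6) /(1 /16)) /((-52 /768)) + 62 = -283901 /2106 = -134.81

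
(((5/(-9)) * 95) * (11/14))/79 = -5225/9954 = -0.52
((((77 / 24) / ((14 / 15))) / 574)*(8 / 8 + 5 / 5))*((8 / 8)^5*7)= 0.08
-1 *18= -18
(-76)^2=5776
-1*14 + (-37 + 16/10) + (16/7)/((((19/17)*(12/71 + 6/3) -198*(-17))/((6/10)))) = -878689577/17787385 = -49.40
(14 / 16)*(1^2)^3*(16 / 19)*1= 14 / 19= 0.74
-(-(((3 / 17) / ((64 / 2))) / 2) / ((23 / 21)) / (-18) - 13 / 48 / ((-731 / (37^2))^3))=-6137700098311 / 3449937213312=-1.78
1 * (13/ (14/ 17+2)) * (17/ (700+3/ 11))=41327/ 369744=0.11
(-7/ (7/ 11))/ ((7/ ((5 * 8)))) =-440/ 7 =-62.86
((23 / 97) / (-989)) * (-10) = 10 / 4171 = 0.00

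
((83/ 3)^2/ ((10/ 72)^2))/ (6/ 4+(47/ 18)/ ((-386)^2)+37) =2660515486848/ 2581356875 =1030.67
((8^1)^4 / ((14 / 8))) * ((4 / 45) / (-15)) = -65536 / 4725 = -13.87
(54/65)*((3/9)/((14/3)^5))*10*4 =2187/436982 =0.01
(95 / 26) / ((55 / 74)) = 4.92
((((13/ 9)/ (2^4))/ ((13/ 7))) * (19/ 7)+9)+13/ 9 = 1523/ 144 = 10.58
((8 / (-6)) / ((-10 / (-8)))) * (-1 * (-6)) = -32 / 5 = -6.40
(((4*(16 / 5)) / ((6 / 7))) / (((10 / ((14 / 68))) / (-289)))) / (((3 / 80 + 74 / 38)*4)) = -72352 / 6465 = -11.19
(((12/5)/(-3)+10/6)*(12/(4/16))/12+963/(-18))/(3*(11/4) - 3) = -3002/315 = -9.53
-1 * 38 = -38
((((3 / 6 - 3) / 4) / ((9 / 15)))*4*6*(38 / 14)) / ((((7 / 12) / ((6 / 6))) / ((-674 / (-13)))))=-3841800 / 637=-6031.08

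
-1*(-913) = 913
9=9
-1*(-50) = 50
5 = 5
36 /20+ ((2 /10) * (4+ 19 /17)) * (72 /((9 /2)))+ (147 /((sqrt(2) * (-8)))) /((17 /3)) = 309 /17 - 441 * sqrt(2) /272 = 15.88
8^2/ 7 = 64/ 7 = 9.14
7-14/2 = 0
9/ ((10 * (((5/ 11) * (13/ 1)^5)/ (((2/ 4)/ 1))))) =99/ 37129300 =0.00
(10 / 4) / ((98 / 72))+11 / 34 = 2.16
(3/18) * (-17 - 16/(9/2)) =-185/54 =-3.43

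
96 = 96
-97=-97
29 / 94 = 0.31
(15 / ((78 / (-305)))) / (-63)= 1525 / 1638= 0.93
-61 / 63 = -0.97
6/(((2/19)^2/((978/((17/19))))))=10062153/17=591891.35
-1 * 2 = -2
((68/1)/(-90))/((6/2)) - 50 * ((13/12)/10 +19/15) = -37261/540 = -69.00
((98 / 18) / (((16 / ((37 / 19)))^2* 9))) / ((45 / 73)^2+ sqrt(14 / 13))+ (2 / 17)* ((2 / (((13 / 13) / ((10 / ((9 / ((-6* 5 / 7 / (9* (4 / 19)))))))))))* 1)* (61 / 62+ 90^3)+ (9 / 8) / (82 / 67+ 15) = -1484963447249728147905567193 / 3444647927070233044224+ 1904982404521* sqrt(182) / 2577079968770304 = -431092.94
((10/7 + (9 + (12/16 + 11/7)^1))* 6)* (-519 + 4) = -78795/2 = -39397.50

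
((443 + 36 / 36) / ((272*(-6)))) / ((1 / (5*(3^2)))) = -1665 / 136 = -12.24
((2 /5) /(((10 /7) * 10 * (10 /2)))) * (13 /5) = 91 /6250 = 0.01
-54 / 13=-4.15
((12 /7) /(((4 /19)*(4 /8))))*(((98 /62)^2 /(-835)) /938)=-2793 /53763145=-0.00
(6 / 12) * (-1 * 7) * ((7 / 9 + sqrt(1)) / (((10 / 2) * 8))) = -7 / 45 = -0.16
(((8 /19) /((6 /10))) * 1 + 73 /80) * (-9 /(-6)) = 7361 /3040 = 2.42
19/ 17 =1.12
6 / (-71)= -6 / 71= -0.08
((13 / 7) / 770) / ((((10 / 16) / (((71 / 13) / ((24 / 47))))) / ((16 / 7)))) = 26696 / 282975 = 0.09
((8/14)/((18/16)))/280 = 4/2205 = 0.00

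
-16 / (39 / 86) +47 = 457 / 39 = 11.72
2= 2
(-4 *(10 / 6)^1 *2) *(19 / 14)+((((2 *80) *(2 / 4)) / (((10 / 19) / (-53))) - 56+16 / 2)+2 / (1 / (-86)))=-174176 / 21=-8294.10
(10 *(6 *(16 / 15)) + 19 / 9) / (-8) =-595 / 72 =-8.26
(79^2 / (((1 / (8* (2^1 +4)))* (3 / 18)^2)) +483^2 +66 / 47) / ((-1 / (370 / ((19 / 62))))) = -11879105192700 / 893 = -13302469420.72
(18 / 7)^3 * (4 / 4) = 5832 / 343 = 17.00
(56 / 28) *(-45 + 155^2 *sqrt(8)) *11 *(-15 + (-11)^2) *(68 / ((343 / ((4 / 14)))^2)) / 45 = -634304 / 5764801 + 6095661440 *sqrt(2) / 51883209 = 166.04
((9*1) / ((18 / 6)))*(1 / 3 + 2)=7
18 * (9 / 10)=81 / 5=16.20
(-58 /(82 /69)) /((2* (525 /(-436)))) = 20.27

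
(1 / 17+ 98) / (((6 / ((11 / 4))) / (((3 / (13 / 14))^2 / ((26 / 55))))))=992.36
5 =5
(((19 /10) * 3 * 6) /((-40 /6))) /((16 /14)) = -3591 /800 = -4.49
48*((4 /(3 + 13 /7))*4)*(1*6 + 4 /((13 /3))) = 241920 /221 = 1094.66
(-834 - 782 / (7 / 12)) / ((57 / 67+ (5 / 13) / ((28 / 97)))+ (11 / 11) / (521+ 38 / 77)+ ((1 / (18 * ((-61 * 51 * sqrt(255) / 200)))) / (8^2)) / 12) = -46641028383000506625240531805194240 / 46866450654749065339826815949011 - 389275052788696861187856000 * sqrt(255) / 46866450654749065339826815949011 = -995.19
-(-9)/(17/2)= 18/17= 1.06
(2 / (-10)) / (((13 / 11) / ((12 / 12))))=-11 / 65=-0.17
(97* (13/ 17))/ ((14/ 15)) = 18915/ 238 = 79.47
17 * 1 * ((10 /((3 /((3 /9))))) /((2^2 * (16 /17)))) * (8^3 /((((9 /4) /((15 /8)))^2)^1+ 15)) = 578000 /3699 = 156.26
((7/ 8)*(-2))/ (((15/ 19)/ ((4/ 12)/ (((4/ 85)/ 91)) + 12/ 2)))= -1038331/ 720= -1442.13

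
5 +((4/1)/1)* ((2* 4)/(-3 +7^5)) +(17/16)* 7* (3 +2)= 2835803/67216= 42.19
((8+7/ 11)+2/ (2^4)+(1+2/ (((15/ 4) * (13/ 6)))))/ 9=19081/ 17160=1.11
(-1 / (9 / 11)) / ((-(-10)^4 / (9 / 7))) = 11 / 70000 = 0.00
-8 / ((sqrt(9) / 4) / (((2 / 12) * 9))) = -16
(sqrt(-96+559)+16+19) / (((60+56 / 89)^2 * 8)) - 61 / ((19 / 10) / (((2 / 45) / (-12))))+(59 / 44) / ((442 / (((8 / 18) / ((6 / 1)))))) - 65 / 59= -295084805310505 / 300686097748608+7921 * sqrt(463) / 232934528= -0.98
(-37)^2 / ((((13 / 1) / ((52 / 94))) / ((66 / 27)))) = 60236 / 423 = 142.40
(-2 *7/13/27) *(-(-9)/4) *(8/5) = -28/195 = -0.14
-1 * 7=-7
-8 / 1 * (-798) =6384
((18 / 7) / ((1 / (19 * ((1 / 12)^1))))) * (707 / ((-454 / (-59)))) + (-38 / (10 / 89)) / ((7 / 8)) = -395219 / 31780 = -12.44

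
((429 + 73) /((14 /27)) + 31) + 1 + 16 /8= 7015 /7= 1002.14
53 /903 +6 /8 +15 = 57101 /3612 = 15.81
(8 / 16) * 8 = 4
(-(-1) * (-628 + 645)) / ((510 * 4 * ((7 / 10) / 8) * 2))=1 / 21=0.05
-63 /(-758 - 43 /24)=0.08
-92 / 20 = -4.60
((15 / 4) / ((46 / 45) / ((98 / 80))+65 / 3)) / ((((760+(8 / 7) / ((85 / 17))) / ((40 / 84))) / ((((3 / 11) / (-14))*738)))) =-8717625 / 5808686048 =-0.00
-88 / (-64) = 11 / 8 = 1.38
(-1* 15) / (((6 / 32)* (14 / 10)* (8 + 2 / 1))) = -40 / 7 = -5.71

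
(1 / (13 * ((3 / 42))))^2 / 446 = 98 / 37687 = 0.00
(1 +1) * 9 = 18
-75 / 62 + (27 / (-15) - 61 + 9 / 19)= -374227 / 5890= -63.54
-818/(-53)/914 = 409/24221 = 0.02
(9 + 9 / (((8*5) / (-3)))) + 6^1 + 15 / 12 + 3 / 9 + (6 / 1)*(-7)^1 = -3131 / 120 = -26.09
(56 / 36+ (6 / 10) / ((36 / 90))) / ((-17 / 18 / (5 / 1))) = -16.18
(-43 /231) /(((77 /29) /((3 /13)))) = -1247 /77077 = -0.02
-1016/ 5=-203.20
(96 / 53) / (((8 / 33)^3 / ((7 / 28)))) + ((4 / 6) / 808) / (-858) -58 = -11559094399 / 440915904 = -26.22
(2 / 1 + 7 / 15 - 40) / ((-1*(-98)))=-563 / 1470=-0.38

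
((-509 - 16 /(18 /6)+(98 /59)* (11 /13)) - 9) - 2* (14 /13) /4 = -1202195 /2301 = -522.47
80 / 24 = 10 / 3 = 3.33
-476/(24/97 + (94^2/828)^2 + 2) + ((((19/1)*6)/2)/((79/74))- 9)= 219489811323/5447277283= 40.29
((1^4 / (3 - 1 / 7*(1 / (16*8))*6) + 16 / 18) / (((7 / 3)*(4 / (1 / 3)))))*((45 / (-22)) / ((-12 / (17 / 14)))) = 17425 / 1927464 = 0.01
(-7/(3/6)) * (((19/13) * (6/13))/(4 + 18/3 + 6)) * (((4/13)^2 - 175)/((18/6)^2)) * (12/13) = 3931347/371293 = 10.59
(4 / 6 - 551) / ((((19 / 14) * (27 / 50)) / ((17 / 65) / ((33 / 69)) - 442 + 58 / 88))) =5603682595 / 16929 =331010.84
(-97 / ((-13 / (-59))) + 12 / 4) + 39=-5177 / 13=-398.23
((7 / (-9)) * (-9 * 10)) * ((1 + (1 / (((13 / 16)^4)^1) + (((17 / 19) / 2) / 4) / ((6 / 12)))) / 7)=38184545 / 1085318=35.18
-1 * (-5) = 5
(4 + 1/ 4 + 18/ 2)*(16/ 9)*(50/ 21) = 10600/ 189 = 56.08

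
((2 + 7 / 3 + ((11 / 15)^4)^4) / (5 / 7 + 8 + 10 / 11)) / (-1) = -2195197050555696228272 / 4867190591583251953125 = -0.45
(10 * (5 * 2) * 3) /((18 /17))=850 /3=283.33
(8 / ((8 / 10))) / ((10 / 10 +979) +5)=2 / 197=0.01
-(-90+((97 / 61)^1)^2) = 325481 / 3721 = 87.47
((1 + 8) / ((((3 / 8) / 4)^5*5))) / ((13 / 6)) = 67108864 / 585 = 114716.01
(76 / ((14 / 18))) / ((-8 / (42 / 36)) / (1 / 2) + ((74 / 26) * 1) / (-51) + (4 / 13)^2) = -5895396 / 825079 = -7.15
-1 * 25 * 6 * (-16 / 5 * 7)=3360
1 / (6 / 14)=7 / 3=2.33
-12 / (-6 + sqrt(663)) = 12 / (6 - sqrt(663)) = -0.61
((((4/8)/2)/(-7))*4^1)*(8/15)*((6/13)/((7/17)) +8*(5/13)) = -3056/9555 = -0.32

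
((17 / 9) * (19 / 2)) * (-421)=-7554.61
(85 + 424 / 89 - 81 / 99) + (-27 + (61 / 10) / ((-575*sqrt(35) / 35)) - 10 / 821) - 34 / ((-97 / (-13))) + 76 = 10398686105 / 77964623 - 61*sqrt(35) / 5750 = 133.31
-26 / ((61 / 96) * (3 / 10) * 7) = -8320 / 427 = -19.48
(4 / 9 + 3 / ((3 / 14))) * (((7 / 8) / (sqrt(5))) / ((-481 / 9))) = -7 * sqrt(5) / 148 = -0.11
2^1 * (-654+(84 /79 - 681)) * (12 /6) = -421524 /79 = -5335.75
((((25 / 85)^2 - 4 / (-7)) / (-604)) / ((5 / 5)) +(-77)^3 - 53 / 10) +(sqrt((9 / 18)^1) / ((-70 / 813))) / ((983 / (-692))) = -2789202488973 / 6109460 +140649 * sqrt(2) / 34405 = -456532.52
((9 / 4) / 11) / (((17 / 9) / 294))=31.84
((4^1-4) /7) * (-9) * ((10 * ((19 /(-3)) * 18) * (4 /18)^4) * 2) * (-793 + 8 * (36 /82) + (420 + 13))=0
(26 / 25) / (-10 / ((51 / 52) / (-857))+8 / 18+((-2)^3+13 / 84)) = 111384 / 935051375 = 0.00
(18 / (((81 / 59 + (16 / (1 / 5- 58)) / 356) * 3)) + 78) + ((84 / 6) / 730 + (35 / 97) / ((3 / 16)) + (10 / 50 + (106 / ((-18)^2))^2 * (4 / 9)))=73624007415804725 / 870630673297149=84.56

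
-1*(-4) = 4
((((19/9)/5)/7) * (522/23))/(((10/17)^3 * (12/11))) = 29777693/4830000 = 6.17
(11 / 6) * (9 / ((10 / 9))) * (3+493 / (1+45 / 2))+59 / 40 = 672211 / 1880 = 357.56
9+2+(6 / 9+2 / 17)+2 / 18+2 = 2126 / 153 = 13.90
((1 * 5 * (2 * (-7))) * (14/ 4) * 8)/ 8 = -245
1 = 1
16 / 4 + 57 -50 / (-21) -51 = 260 / 21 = 12.38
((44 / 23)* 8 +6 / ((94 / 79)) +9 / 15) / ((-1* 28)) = -8087 / 10810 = -0.75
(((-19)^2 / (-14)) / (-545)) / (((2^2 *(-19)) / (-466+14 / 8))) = 35283 / 122080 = 0.29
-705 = -705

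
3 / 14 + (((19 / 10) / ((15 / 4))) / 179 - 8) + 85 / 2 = 3262541 / 93975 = 34.72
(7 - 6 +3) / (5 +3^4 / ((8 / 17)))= 32 / 1417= 0.02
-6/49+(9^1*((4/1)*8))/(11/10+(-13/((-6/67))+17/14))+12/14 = 4078476/1517579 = 2.69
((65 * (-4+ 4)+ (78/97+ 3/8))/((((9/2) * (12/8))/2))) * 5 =1525/873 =1.75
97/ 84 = 1.15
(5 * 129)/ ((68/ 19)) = 12255/ 68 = 180.22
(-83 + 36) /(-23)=2.04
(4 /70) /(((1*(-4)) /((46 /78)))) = -23 /2730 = -0.01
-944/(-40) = 118/5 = 23.60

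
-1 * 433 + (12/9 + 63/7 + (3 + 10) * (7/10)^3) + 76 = -1026623/3000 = -342.21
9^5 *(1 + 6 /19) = 1476225 /19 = 77696.05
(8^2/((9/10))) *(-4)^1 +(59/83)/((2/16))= -208232/747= -278.76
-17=-17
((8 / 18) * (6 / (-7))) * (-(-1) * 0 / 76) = 0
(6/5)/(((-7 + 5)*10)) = -3/50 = -0.06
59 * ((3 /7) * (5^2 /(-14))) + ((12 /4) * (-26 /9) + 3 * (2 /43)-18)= -906181 /12642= -71.68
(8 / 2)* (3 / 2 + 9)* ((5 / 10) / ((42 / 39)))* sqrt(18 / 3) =39* sqrt(6) / 2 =47.77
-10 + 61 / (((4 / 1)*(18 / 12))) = 1 / 6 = 0.17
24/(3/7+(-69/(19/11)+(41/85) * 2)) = -135660/217927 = -0.62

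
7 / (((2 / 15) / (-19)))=-1995 / 2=-997.50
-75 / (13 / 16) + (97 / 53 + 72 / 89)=-5498563 / 61321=-89.67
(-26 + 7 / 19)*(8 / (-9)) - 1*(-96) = 118.78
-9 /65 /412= -9 /26780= -0.00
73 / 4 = 18.25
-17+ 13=-4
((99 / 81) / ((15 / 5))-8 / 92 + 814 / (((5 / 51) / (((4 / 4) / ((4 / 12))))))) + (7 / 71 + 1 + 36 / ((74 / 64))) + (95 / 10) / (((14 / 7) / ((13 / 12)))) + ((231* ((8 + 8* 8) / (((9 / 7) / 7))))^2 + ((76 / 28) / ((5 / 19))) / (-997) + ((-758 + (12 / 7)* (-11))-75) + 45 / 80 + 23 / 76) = 70950560975660132817383 / 8652835822680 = 8199688799.10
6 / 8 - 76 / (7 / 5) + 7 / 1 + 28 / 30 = -19153 / 420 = -45.60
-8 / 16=-1 / 2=-0.50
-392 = -392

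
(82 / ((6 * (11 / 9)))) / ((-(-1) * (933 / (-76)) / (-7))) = 21812 / 3421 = 6.38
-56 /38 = -28 /19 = -1.47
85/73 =1.16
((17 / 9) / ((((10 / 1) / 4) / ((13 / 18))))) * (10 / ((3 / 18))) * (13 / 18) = 5746 / 243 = 23.65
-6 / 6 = -1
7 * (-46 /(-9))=322 /9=35.78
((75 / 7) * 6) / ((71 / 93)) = 41850 / 497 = 84.21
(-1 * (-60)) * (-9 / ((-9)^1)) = 60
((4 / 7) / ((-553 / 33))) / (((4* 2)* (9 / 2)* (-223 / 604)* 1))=6644 / 2589699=0.00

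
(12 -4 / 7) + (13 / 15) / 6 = 7291 / 630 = 11.57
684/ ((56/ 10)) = 855/ 7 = 122.14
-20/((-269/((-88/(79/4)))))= -7040/21251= -0.33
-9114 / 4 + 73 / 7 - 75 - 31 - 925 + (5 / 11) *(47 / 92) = -23368977 / 7084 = -3298.84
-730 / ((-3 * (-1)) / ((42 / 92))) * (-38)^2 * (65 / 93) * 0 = 0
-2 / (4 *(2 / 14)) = -7 / 2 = -3.50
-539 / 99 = -49 / 9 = -5.44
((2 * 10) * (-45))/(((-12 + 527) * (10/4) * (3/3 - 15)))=36/721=0.05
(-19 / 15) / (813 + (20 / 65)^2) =-3211 / 2061195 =-0.00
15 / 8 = 1.88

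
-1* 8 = -8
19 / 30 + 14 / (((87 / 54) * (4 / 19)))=36461 / 870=41.91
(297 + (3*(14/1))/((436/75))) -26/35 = 2315567/7630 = 303.48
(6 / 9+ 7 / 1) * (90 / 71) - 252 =-17202 / 71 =-242.28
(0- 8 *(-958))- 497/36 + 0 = 275407/36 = 7650.19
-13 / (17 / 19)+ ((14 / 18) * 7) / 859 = -1908724 / 131427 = -14.52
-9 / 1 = -9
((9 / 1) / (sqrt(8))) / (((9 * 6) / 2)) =sqrt(2) / 12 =0.12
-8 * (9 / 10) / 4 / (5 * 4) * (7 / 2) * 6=-1.89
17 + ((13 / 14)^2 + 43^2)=365905 / 196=1866.86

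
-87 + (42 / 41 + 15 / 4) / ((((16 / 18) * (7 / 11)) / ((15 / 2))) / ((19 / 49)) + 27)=-86.82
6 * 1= 6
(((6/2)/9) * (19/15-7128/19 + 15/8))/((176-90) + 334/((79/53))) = -67007563/167552640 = -0.40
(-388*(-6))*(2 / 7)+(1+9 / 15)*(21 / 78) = 302836 / 455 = 665.57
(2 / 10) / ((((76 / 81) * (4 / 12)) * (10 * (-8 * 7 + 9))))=-243 / 178600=-0.00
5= 5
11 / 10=1.10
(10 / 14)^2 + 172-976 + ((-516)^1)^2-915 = 12962338 / 49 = 264537.51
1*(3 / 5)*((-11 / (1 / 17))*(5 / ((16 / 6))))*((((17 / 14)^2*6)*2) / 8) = -1459161 / 3136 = -465.29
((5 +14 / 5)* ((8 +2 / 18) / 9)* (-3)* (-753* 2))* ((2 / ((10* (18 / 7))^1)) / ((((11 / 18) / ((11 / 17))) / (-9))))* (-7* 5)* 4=280122024 / 85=3295553.22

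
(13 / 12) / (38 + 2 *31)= 13 / 1200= 0.01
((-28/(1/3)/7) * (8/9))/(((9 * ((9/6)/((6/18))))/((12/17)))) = -256/1377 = -0.19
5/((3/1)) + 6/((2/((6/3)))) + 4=35/3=11.67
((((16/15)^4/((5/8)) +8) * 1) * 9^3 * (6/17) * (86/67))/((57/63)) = 248616762912/67628125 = 3676.23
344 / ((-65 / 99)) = -34056 / 65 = -523.94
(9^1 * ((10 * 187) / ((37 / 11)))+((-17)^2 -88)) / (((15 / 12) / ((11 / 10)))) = 4236474 / 925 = 4579.97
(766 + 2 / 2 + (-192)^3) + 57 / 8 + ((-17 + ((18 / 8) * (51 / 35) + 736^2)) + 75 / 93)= -56727539257 / 8680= -6535430.79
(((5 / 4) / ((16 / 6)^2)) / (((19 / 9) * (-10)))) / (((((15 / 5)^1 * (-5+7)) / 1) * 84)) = -9 / 544768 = -0.00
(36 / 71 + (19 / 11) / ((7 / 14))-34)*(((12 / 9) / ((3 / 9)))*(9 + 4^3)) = -8771.22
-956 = -956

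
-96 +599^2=358705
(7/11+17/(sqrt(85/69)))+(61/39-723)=-705.48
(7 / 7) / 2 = 1 / 2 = 0.50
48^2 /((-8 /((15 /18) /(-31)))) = 240 /31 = 7.74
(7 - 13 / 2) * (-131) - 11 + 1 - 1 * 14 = -179 / 2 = -89.50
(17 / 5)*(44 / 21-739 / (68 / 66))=-510631 / 210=-2431.58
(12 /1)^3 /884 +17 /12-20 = -44099 /2652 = -16.63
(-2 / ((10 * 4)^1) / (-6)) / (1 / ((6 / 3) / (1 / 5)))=1 / 12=0.08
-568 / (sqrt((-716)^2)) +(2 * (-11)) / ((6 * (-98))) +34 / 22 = 457073 / 578886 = 0.79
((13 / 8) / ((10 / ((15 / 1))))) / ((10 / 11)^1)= 429 / 160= 2.68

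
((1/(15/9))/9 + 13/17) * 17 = 212/15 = 14.13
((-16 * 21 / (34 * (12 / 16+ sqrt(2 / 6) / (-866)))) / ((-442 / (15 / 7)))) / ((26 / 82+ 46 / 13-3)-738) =-0.00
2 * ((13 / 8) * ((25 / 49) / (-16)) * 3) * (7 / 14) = -975 / 6272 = -0.16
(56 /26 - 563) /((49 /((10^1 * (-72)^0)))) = -72910 /637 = -114.46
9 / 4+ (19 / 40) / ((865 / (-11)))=77641 / 34600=2.24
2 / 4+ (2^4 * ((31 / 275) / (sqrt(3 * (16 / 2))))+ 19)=124 * sqrt(6) / 825+ 39 / 2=19.87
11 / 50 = 0.22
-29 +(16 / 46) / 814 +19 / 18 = -4708511 / 168498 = -27.94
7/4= 1.75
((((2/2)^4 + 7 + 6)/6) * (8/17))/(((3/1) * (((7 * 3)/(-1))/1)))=-8/459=-0.02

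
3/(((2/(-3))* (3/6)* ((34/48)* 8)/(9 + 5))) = -378/17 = -22.24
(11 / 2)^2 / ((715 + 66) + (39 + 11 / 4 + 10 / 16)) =242 / 6587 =0.04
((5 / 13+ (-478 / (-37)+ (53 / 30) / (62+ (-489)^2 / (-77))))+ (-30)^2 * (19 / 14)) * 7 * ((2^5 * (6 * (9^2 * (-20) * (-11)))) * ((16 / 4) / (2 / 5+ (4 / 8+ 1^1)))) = 133334940392312693760 / 2141697233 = 62256671175.48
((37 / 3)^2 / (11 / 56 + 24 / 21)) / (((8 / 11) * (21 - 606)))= -0.27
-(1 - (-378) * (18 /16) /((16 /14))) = -11939 /32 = -373.09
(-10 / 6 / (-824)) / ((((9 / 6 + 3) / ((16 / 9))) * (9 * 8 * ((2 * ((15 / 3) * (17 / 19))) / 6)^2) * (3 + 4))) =361 / 506336670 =0.00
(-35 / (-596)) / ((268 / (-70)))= -1225 / 79864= -0.02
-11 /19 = -0.58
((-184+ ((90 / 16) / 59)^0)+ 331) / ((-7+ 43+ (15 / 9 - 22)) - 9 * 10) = -444 / 223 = -1.99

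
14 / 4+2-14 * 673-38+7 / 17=-321439 / 34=-9454.09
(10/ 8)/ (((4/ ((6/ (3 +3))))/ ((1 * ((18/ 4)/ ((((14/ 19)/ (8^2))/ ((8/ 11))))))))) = 6840/ 77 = 88.83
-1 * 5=-5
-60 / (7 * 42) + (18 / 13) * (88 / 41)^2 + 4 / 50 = 167433544 / 26769925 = 6.25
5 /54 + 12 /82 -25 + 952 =2052907 /2214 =927.24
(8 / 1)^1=8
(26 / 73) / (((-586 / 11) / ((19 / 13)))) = -209 / 21389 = -0.01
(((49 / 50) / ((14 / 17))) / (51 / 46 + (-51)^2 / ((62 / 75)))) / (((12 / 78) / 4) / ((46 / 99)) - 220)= -1492309 / 868028479725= -0.00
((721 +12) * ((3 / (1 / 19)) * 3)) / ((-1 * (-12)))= 41781 / 4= 10445.25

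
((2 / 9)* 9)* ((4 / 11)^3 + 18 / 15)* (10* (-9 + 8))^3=-3322400 / 1331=-2496.17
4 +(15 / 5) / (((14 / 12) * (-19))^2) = 70864 / 17689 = 4.01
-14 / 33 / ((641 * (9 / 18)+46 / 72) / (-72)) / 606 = 2016 / 12844271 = 0.00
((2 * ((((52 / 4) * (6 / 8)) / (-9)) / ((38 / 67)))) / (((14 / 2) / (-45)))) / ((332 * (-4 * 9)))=-4355 / 2119488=-0.00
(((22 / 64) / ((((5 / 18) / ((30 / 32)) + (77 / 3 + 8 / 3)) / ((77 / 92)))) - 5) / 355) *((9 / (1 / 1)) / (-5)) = 102201219 / 4039388800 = 0.03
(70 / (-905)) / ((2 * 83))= -7 / 15023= -0.00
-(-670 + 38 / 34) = 11371 / 17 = 668.88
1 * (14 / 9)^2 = 196 / 81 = 2.42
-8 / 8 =-1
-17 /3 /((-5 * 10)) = 17 /150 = 0.11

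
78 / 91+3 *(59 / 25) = 1389 / 175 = 7.94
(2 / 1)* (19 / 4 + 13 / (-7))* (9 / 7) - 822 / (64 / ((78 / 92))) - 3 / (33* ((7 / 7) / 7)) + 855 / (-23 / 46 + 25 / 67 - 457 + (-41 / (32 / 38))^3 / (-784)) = -40240707563935649 / 5878283691344064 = -6.85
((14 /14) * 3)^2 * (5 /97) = 45 /97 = 0.46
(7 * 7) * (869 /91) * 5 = 30415 /13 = 2339.62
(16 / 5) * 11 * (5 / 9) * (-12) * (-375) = 88000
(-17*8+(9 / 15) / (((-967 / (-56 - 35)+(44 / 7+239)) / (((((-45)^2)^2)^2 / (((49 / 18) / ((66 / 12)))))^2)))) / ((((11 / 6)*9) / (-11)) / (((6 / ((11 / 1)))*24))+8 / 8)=259385956042433661620714502999012 / 84870205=3056266401647476421445129.00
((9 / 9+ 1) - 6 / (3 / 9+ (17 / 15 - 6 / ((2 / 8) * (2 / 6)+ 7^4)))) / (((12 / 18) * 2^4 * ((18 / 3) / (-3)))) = 1991337 / 20249792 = 0.10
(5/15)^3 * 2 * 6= 0.44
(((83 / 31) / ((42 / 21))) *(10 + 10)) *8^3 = 424960 / 31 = 13708.39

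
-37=-37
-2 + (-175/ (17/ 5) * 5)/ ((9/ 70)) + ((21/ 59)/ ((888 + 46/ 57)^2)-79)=-48252637278551591/ 23169043428588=-2082.63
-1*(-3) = 3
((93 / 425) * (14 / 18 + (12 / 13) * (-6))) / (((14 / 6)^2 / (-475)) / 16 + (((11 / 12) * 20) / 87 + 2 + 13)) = -456677616 / 6667697959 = -0.07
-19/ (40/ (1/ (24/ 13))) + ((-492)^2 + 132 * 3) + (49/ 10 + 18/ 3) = 232771817/ 960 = 242470.64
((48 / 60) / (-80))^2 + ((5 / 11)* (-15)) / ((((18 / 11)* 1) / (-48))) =2000001 / 10000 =200.00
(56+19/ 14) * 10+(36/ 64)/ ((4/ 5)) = 257275/ 448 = 574.27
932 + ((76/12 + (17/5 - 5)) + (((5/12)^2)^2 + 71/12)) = 97737077/103680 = 942.68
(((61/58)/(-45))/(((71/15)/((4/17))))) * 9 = -366/35003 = -0.01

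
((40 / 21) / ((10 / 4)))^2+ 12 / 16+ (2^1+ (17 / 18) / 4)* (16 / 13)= 93623 / 22932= 4.08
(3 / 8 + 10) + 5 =123 / 8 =15.38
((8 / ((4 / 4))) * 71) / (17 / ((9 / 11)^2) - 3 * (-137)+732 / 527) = 3030777 / 2335961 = 1.30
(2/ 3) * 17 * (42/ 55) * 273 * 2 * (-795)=-41323464/ 11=-3756678.55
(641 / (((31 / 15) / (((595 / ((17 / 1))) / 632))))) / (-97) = -336525 / 1900424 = -0.18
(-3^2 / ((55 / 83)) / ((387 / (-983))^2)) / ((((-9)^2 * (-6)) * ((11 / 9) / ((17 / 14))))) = 1363433779 / 7611260580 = 0.18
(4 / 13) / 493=4 / 6409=0.00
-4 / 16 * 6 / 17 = -3 / 34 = -0.09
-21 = -21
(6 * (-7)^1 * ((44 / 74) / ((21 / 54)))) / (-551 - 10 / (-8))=3168 / 27121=0.12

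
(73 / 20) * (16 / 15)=292 / 75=3.89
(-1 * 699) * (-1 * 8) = 5592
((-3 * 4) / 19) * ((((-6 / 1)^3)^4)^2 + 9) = -56860576059859402860 / 19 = -2992661897887336992.63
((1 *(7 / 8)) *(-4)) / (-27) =7 / 54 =0.13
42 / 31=1.35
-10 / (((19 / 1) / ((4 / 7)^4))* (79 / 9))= -23040 / 3603901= -0.01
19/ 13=1.46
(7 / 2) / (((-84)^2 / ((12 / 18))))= 1 / 3024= 0.00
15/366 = 5/122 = 0.04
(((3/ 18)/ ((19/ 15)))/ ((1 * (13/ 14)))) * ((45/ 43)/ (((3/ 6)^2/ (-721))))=-4542300/ 10621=-427.67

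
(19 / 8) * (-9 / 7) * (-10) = 855 / 28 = 30.54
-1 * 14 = -14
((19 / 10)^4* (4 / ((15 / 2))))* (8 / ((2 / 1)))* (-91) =-23718422 / 9375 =-2529.97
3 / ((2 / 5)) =15 / 2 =7.50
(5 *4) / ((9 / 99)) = 220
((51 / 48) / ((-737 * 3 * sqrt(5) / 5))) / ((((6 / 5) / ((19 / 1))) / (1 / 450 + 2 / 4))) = -36499 * sqrt(5) / 9551520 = -0.01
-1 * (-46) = 46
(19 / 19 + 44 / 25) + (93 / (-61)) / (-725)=122154 / 44225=2.76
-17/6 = -2.83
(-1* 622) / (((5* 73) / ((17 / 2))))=-5287 / 365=-14.48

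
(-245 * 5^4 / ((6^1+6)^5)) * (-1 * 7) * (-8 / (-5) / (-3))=-214375 / 93312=-2.30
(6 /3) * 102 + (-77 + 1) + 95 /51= 6623 /51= 129.86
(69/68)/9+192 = 39191/204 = 192.11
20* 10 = 200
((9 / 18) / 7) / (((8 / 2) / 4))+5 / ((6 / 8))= 283 / 42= 6.74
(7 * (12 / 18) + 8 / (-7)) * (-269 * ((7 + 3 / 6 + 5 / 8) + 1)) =-726569 / 84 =-8649.63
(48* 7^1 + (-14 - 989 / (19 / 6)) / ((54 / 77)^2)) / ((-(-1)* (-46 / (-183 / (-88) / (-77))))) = -859307 / 4469256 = -0.19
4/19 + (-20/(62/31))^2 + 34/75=143446/1425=100.66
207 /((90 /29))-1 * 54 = 127 /10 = 12.70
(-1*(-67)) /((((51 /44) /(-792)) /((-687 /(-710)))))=-267336432 /6035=-44297.67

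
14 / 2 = 7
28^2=784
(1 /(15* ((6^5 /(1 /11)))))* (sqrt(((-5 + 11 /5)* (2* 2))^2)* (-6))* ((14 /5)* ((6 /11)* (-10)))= 196 /245025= 0.00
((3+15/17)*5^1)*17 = 330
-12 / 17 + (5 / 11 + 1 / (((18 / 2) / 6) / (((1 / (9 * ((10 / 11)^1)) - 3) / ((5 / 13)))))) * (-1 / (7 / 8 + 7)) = -1035268 / 7952175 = -0.13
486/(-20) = -243/10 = -24.30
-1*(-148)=148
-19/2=-9.50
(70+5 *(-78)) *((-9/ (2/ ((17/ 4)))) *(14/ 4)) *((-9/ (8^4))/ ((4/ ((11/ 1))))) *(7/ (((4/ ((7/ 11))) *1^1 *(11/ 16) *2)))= -104.83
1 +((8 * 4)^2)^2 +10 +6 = 1048593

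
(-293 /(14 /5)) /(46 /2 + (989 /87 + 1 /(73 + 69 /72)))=-3.04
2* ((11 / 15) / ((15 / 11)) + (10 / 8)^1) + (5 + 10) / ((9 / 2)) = 3109 / 450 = 6.91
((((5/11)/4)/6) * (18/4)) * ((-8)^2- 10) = 405/88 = 4.60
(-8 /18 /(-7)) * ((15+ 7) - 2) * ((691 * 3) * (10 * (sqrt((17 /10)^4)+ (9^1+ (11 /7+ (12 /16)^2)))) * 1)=18088998 /49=369163.22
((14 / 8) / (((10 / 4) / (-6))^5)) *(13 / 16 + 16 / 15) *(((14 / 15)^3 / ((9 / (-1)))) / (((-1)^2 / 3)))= 138604928 / 1953125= 70.97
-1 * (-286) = 286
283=283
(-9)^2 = 81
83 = 83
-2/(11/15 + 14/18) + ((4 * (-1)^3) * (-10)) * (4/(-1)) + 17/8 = -21651/136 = -159.20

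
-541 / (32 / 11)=-5951 / 32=-185.97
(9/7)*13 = 117/7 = 16.71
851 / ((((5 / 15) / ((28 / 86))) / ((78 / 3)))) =929292 / 43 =21611.44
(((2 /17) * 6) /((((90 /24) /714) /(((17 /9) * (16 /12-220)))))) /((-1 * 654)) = 1249024 /14715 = 84.88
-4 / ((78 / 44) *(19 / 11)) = -968 / 741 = -1.31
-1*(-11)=11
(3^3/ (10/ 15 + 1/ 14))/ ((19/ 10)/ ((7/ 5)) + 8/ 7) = 2268/ 155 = 14.63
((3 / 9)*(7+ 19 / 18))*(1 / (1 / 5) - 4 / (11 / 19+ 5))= 32915 / 2862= 11.50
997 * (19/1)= 18943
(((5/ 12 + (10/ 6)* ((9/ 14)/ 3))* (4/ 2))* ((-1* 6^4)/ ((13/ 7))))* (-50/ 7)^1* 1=7714.29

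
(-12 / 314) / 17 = -6 / 2669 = -0.00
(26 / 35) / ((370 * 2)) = 13 / 12950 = 0.00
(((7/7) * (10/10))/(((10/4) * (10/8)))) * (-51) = -408/25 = -16.32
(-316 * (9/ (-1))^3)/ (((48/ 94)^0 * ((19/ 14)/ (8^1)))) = 25800768/ 19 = 1357935.16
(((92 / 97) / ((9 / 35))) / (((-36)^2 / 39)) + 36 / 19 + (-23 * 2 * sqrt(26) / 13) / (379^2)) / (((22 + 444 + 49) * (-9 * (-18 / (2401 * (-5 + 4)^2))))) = 8626934659 / 149456168280-55223 * sqrt(26) / 77895796095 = 0.06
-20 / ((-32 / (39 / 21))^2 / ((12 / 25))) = -507 / 15680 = -0.03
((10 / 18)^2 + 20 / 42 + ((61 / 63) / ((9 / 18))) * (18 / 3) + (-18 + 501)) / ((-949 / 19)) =-5336986 / 538083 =-9.92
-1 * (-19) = 19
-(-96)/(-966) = -16/161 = -0.10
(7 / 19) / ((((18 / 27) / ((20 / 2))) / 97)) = 10185 / 19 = 536.05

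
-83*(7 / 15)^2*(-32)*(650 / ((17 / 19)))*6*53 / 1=6814860416 / 51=133624714.04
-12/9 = -4/3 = -1.33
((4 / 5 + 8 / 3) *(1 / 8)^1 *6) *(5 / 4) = 13 / 4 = 3.25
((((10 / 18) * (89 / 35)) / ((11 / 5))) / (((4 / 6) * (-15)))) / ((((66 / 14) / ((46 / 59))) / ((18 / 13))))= -4094 / 278421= -0.01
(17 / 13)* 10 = 170 / 13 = 13.08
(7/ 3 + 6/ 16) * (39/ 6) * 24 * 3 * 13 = 16477.50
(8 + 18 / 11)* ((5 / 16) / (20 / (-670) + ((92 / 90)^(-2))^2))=9937153910 / 2923656593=3.40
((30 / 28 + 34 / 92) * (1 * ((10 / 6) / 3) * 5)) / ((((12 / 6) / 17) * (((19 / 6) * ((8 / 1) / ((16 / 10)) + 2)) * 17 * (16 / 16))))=5800 / 64239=0.09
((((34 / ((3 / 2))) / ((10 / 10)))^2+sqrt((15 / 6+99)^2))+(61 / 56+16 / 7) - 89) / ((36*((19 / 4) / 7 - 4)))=-266945 / 60264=-4.43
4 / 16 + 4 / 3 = 19 / 12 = 1.58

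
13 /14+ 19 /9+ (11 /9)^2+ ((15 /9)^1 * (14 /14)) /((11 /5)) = 66001 /12474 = 5.29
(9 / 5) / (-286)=-9 / 1430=-0.01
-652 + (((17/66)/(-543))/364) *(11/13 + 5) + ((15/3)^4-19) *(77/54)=212.11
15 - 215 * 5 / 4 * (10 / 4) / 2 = -5135 / 16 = -320.94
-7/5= -1.40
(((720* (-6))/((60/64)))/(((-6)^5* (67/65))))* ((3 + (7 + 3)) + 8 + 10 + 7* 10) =105040/1809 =58.07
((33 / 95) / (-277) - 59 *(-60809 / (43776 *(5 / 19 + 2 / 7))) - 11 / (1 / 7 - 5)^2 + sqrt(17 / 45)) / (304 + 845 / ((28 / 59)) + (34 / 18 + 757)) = 84 *sqrt(85) / 3582715 + 18257125268249 / 348757414016320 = 0.05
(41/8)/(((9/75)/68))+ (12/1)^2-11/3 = 6089/2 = 3044.50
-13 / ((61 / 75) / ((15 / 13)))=-1125 / 61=-18.44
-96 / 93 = -32 / 31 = -1.03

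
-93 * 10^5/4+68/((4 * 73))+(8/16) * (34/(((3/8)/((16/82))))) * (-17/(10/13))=-104389640897/44895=-2325195.25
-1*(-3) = 3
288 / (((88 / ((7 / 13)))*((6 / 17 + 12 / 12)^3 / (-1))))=-1238076 / 1739881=-0.71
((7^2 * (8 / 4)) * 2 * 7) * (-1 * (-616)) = 845152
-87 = -87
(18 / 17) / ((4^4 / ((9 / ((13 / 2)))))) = 81 / 14144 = 0.01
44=44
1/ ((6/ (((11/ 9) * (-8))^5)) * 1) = -2638659584/ 177147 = -14895.31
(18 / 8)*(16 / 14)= 2.57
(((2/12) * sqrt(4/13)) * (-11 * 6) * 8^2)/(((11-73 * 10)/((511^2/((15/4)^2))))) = 10085.13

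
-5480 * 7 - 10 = -38370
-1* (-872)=872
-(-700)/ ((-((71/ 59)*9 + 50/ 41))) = -1693300/ 29149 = -58.09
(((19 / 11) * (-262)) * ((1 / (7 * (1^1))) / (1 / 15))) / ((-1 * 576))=12445 / 7392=1.68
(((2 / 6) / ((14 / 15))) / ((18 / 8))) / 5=2 / 63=0.03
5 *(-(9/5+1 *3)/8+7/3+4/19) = 554/57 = 9.72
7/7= 1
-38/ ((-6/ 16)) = 101.33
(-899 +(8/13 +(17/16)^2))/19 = -2986067/63232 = -47.22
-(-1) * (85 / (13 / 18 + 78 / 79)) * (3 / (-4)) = -10665 / 286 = -37.29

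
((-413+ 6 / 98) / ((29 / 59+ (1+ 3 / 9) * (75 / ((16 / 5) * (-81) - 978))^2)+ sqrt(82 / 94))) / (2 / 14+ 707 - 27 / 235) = 1309065193645658702848540 / 2825953027848189423720669 - 18702010321656451148990 * sqrt(1927) / 941984342616063141240223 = -0.41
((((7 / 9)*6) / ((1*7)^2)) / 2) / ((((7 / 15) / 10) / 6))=300 / 49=6.12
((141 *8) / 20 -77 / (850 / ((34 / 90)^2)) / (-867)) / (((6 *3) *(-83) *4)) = -291235577 / 30858570000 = -0.01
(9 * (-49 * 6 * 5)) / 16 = -6615 / 8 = -826.88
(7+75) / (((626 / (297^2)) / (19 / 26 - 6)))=-495469953 / 8138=-60883.50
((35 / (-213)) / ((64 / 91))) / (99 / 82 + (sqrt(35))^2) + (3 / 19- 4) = -1479760507 / 384497376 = -3.85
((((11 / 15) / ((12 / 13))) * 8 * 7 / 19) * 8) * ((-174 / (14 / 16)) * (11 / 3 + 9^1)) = -2123264 / 45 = -47183.64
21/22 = 0.95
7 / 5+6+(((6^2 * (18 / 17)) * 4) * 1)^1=13589 / 85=159.87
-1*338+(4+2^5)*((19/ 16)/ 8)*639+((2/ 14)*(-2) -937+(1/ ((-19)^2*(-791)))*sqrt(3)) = 479219/ 224 -sqrt(3)/ 285551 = 2139.37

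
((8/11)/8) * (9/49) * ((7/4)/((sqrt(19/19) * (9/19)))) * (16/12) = 19/231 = 0.08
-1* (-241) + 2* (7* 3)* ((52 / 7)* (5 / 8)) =436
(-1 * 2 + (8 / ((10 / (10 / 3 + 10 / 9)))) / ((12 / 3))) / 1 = -1.11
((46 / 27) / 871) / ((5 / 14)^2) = 9016 / 587925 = 0.02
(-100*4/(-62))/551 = 200/17081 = 0.01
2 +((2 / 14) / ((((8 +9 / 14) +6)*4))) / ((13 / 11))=10671 / 5330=2.00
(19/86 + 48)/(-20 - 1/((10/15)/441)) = -143/2021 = -0.07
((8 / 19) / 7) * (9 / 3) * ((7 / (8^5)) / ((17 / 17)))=3 / 77824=0.00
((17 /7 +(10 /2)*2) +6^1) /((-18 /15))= -215 /14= -15.36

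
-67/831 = -0.08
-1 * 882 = -882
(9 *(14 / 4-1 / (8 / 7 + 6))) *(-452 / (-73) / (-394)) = -170856 / 359525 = -0.48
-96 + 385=289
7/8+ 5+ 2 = 63/8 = 7.88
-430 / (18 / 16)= -3440 / 9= -382.22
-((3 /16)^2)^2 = -0.00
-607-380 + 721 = -266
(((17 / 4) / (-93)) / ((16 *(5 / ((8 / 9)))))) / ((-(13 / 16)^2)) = 544 / 707265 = 0.00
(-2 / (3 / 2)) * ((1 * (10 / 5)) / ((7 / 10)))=-80 / 21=-3.81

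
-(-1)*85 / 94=85 / 94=0.90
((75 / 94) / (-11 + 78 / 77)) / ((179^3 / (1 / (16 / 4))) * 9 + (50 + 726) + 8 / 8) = -0.00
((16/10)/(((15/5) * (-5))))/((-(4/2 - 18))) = -1/150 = -0.01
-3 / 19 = -0.16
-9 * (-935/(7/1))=8415/7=1202.14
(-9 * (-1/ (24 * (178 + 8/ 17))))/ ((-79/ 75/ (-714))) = 1365525/ 958744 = 1.42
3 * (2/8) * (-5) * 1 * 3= -45/4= -11.25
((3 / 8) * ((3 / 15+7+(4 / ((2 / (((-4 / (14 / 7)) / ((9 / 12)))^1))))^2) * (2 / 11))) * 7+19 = 5942 / 165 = 36.01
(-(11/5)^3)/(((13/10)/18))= -47916/325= -147.43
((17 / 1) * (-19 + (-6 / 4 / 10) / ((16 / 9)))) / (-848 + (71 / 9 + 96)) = 934371 / 2143040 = 0.44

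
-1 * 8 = -8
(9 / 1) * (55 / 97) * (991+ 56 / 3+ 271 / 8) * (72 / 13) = 37191825 / 1261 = 29493.91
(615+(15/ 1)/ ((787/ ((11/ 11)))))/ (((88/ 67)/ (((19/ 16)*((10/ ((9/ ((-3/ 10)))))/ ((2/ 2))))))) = -51346455/ 277024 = -185.35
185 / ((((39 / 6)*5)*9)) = 74 / 117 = 0.63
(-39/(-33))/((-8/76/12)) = -1482/11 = -134.73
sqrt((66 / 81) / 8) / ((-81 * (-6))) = sqrt(33) / 8748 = 0.00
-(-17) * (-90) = -1530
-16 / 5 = -3.20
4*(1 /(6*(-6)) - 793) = -28549 /9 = -3172.11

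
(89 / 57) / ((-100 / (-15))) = 89 / 380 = 0.23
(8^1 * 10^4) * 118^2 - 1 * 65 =1113919935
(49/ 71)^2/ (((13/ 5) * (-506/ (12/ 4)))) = -0.00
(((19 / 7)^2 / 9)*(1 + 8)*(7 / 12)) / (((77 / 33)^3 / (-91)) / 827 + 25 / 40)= 69859998 / 10156951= 6.88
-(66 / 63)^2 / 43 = -484 / 18963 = -0.03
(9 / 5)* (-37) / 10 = -333 / 50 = -6.66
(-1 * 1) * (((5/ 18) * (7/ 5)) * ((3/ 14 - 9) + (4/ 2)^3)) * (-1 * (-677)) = 7447/ 36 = 206.86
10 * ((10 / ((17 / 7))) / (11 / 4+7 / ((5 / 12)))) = 14000 / 6647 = 2.11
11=11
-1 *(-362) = 362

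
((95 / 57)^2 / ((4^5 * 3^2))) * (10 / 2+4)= 25 / 9216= 0.00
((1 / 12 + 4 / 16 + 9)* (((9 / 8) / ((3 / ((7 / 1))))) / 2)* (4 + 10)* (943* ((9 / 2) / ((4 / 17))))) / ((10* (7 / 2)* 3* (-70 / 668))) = -281103.58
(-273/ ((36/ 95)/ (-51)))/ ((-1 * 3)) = -146965/ 12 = -12247.08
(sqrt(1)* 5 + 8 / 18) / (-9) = -49 / 81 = -0.60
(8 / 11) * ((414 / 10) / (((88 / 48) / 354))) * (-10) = -58137.92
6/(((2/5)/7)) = 105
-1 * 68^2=-4624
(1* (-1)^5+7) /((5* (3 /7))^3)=686 /1125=0.61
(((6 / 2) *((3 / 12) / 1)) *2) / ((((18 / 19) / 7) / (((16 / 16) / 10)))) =133 / 120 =1.11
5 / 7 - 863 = -6036 / 7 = -862.29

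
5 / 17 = 0.29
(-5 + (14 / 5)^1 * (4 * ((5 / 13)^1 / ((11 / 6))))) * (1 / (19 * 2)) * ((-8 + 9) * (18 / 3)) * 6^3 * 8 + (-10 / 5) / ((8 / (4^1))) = -1967453 / 2717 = -724.13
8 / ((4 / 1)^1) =2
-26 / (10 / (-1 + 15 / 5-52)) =130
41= 41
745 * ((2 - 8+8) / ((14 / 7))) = 745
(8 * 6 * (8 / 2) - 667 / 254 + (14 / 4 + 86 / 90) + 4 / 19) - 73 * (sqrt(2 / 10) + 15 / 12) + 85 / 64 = 723563341 / 6949440 - 73 * sqrt(5) / 5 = 71.47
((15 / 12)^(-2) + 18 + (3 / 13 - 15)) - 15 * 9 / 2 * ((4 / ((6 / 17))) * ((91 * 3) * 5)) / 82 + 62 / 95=-6445798951 / 506350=-12729.93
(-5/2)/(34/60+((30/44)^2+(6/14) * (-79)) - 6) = 127050/1973117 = 0.06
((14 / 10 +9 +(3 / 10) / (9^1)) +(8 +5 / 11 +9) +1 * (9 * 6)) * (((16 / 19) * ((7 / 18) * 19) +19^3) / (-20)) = -151788191 / 5400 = -28108.92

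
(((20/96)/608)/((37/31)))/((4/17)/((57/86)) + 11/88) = 2635/4405664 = 0.00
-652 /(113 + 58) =-652 /171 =-3.81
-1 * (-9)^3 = 729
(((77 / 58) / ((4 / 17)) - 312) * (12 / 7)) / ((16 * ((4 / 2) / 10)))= -1066125 / 6496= -164.12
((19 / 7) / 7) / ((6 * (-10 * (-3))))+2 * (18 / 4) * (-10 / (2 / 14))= -5556581 / 8820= -630.00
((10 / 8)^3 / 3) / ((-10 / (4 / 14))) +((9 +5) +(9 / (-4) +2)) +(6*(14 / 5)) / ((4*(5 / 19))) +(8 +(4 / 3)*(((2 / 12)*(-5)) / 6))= 11341879 / 302400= 37.51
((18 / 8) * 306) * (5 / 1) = 6885 / 2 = 3442.50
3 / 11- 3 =-30 / 11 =-2.73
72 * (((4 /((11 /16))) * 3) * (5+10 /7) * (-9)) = -5598720 /77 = -72710.65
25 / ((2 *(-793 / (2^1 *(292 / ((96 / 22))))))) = -20075 / 9516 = -2.11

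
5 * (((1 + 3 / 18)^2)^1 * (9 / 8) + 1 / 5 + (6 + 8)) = 2517 / 32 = 78.66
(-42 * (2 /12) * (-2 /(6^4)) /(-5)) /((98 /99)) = -0.00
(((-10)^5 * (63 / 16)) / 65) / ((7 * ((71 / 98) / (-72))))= 79380000 / 923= 86002.17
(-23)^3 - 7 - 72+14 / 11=-12244.73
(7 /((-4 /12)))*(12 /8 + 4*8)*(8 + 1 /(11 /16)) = -73164 /11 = -6651.27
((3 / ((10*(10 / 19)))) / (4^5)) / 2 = 57 / 204800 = 0.00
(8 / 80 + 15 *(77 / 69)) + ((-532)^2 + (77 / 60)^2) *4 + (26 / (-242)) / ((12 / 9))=1132119.35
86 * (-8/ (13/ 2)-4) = -5848/ 13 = -449.85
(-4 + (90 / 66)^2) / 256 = -259 / 30976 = -0.01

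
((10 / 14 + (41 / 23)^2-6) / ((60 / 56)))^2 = 3.87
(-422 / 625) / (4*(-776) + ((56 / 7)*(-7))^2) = -211 / 10000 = -0.02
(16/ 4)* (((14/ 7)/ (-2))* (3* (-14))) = 168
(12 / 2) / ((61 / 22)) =132 / 61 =2.16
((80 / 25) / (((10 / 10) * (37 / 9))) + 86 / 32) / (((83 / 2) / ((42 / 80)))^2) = 4524219 / 8156576000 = 0.00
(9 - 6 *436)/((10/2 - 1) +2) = -869/2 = -434.50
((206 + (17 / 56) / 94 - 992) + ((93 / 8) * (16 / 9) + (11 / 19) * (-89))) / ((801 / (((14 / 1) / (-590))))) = 49019227 / 2025709776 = 0.02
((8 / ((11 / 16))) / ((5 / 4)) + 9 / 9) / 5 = 567 / 275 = 2.06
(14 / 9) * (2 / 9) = 28 / 81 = 0.35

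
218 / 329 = 0.66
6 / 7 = 0.86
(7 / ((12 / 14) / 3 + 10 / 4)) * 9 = 294 / 13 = 22.62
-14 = -14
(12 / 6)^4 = 16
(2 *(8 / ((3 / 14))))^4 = 2517630976 / 81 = 31081863.90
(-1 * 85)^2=7225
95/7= 13.57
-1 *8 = -8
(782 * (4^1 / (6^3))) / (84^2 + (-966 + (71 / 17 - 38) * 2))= 6647 / 2764260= 0.00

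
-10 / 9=-1.11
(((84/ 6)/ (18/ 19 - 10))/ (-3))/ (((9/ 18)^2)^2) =1064/ 129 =8.25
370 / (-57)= -370 / 57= -6.49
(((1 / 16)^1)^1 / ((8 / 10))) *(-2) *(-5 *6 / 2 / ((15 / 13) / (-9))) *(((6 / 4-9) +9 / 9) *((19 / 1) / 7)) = 144495 / 448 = 322.53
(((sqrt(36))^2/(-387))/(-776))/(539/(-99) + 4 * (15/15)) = -9/108446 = -0.00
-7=-7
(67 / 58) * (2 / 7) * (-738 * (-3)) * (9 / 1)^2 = 12015378 / 203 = 59189.05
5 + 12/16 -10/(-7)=201/28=7.18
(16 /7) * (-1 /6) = -8 /21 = -0.38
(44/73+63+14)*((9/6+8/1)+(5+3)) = 198275/146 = 1358.05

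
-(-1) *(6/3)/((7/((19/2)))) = 19/7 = 2.71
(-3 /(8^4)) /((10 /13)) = -39 /40960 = -0.00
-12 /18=-2 /3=-0.67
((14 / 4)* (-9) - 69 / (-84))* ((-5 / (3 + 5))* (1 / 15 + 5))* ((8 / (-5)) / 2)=-16321 / 210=-77.72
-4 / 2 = -2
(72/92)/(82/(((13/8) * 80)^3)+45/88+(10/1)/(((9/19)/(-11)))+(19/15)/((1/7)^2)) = -3915054000/848656588811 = -0.00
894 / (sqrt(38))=447 *sqrt(38) / 19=145.03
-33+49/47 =-1502/47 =-31.96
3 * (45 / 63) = 15 / 7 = 2.14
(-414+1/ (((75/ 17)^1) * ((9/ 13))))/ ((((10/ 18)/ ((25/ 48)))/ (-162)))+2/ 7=17591507/ 280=62826.81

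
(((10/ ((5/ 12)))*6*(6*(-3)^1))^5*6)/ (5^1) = -701982420492091392/ 5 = -140396484098418278.40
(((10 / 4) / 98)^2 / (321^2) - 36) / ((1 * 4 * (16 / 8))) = -142503229991 / 31667384448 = -4.50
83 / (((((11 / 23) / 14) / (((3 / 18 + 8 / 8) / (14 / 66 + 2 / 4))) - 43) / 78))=-14592396 / 96875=-150.63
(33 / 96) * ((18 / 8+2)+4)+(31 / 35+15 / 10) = 23393 / 4480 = 5.22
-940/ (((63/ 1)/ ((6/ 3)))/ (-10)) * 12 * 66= 1654400/ 7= 236342.86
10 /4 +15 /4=6.25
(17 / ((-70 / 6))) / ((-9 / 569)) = 9673 / 105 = 92.12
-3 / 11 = -0.27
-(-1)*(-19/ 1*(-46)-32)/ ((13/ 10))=8420/ 13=647.69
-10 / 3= -3.33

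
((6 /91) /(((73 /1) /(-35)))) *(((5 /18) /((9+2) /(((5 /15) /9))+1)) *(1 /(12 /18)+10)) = -575 /1696812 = -0.00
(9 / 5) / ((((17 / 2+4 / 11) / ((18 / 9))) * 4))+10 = 3283 / 325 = 10.10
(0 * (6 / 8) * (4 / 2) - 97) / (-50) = 97 / 50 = 1.94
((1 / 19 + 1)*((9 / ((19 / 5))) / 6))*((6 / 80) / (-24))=-0.00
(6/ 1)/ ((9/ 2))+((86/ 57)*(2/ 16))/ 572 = 57977/ 43472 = 1.33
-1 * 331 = -331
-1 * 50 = -50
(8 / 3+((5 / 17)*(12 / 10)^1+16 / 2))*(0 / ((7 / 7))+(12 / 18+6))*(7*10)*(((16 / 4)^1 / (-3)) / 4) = -786800 / 459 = -1714.16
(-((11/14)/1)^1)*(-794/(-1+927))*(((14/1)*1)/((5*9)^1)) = 4367/20835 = 0.21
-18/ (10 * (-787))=9/ 3935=0.00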